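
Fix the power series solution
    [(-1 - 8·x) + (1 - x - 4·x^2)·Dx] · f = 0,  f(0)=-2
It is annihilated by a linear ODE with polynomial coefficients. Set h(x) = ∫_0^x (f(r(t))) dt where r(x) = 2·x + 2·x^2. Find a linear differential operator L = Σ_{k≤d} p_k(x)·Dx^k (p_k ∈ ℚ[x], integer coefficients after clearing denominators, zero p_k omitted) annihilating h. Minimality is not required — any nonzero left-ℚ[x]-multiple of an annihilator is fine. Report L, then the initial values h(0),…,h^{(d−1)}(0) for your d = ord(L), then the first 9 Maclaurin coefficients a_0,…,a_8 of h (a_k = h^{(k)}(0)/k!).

L = (2 + 36·x + 96·x^2 + 64·x^3)·Dx + (-1 + 2·x + 18·x^2 + 32·x^3 + 16·x^4)·Dx^2  (order 2).
h: a_k = 0, -2, -2, -44/3, -56, -280, -1384, -49680/7, -37152, …
ICs: h(0) = 0, h′(0) = -2.

f: a_k = -2, -2, -10, -18, -58, -130, -362, -882, -2330, …
f∘r: x↦r, Dx↦Dx/r' in L_f ⇒ L₀.
Integrate: L := L₀·Dx.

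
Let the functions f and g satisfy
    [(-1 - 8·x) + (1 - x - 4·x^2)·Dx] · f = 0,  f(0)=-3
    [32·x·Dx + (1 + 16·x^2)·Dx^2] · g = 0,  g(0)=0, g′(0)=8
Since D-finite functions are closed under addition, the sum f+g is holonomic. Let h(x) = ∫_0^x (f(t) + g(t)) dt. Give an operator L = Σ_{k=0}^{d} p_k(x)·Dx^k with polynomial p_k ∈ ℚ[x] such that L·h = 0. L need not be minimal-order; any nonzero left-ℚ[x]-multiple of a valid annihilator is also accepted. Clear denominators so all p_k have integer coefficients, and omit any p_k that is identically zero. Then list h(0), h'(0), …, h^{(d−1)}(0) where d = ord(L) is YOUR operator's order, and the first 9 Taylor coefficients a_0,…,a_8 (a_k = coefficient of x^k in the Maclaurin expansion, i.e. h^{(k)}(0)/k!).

f: a_k = -3, -3, -15, -27, -87, -195, -543, -1323, -3495, …
g: a_k = 0, 8, 0, -128/3, 0, 2048/5, 0, -32768/7, 0, …
f+g: L₀ = lclm(L_f,L_g), ord ≤ 1+2.
Integrate: L := L₀·Dx.
L = (-160 + 640·x + 14848·x^2 + 36864·x^3 + 178176·x^4 + 98304·x^6)·Dx^2 + (43 + 336·x + 16·x^2 + 3072·x^3 + 35072·x^4 + 124928·x^5 + 12288·x^6 + 98304·x^7)·Dx^3 + (-5 - 23·x - 272·x^2 - 16·x^3 - 2368·x^4 + 5888·x^5 + 12288·x^6 + 4096·x^7 + 16384·x^8)·Dx^4  (order 4).
h: a_k = 0, -3, 5/2, -5, -209/12, -87/5, 1073/30, -543/7, -42029/56, …
ICs: h(0) = 0, h′(0) = -3, h′′(0) = 5, h′′′(0) = -30.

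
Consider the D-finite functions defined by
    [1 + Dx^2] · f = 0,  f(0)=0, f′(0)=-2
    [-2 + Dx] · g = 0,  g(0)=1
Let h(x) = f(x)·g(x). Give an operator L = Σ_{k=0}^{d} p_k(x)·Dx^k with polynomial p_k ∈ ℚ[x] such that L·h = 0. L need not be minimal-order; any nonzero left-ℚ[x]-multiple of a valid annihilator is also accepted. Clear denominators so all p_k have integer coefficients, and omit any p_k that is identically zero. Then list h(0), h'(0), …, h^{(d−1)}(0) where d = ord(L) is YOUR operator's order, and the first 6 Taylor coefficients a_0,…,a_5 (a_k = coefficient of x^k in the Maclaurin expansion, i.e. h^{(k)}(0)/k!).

f: a_k = 0, -2, 0, 1/3, 0, -1/60, …
g: a_k = 1, 2, 2, 4/3, 2/3, 4/15, …
Sym-product of L_f,L_g gives L₀ (≤ ord 2).
L = 5 - 4·Dx + Dx^2  (order 2).
h: a_k = 0, -2, -4, -11/3, -2, -41/60, …
ICs: h(0) = 0, h′(0) = -2.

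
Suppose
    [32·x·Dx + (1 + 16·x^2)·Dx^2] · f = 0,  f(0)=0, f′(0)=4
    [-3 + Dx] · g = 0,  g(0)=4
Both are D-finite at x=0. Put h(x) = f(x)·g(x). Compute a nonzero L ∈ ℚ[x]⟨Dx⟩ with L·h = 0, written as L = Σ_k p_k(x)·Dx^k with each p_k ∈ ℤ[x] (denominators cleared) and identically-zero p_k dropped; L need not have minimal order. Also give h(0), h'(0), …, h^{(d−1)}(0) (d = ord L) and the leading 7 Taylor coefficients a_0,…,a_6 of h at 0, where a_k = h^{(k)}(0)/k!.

f: a_k = 0, 4, 0, -64/3, 0, 1024/5, 0, …
g: a_k = 4, 12, 18, 18, 27/2, 81/10, 81/20, …
Sym-product of L_f,L_g gives L₀ (≤ ord 2).
L = (9 - 96·x + 144·x^2) + (-6 + 32·x - 96·x^2)·Dx + (1 + 16·x^2)·Dx^2  (order 2).
h: a_k = 0, 16, 48, -40/3, -184, 2446/5, 2106, …
ICs: h(0) = 0, h′(0) = 16.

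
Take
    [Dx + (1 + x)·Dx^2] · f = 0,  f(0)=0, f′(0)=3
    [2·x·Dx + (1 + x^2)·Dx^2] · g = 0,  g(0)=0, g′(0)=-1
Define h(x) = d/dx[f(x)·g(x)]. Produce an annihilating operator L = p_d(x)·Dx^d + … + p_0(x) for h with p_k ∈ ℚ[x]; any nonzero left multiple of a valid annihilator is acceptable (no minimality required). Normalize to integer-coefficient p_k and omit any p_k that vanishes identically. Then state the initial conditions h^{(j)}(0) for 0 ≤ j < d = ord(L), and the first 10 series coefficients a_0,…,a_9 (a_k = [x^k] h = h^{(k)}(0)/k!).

L = (24 + 44·x + 80·x^2 + 156·x^3 + 120·x^4 + 52·x^5 + 4·x^7) + (18 + 124·x + 308·x^2 + 484·x^3 + 544·x^4 + 372·x^5 + 140·x^6 + 12·x^7 + 14·x^8)·Dx + (12 + 64·x + 192·x^2 + 312·x^3 + 360·x^4 + 312·x^5 + 192·x^6 + 72·x^7 + 12·x^8 + 8·x^9)·Dx^2 + (5 + 18·x + 37·x^2 + 56·x^3 + 66·x^4 + 60·x^5 + 42·x^6 + 24·x^7 + 9·x^8 + 2·x^9 + x^10)·Dx^3  (order 3).
h: a_k = 0, -6, 9/2, 0, 5/4, -26/5, 77/20, 0, 363/280, -526/105, …
ICs: h(0) = 0, h′(0) = -6, h′′(0) = 9.

f: a_k = 0, 3, -3/2, 1, -3/4, 3/5, -1/2, 3/7, -3/8, 1/3, …
g: a_k = 0, -1, 0, 1/3, 0, -1/5, 0, 1/7, 0, -1/9, …
h₀=f·g: eliminate ⇒ L₀, order ≤ 2·2.
Derive L from L₀ (diff closure).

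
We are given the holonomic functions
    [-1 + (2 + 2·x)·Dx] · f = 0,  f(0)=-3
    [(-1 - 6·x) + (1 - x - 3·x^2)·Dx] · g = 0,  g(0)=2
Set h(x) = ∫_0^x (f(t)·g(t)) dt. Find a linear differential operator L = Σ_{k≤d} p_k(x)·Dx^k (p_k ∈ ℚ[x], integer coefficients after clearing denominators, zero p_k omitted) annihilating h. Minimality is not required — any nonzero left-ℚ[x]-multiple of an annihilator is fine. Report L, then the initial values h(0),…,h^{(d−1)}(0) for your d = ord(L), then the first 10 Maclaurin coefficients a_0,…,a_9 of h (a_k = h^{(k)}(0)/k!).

f: a_k = -3, -3/2, 3/8, -3/16, 15/128, -21/256, 63/1024, -99/2048, 1287/32768, -2145/65536, …
g: a_k = 2, 2, 8, 14, 38, 80, 194, 434, 1016, 2318, …
f·g: L₀ = L_f ⊗_s L_g, ord ≤ 1·1.
Integrate: L := L₀·Dx.
L = (3 + 13·x + 9·x^2)·Dx + (-2 + 8·x^2 + 6·x^3)·Dx^2  (order 2).
h: a_k = 0, -6, -9/2, -35/4, -429/32, -8457/320, -12509/256, -353013/3584, -1606773/8192, -19865443/49152, …
ICs: h(0) = 0, h′(0) = -6.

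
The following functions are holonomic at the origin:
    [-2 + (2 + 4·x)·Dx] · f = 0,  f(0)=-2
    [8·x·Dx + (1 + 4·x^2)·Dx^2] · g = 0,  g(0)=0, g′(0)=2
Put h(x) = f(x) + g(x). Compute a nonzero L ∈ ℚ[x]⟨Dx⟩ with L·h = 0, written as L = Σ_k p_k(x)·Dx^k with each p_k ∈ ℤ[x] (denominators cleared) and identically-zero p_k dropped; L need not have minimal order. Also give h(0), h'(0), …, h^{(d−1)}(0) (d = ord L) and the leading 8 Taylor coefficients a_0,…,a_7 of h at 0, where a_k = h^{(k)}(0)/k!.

f: a_k = -2, -2, 1, -1, 5/4, -7/4, 21/8, -33/8, …
g: a_k = 0, 2, 0, -8/3, 0, 32/5, 0, -128/7, …
Sum ⇒ L₀ = lclm(L_f,L_g) in ℚ(x)⟨Dx⟩.
L = (-8 - 40·x + 96·x^2 + 96·x^3)·Dx + (-11 - 32·x + 40·x^2 + 384·x^3 + 336·x^4)·Dx^2 + (-1 + 6·x + 24·x^2 + 48·x^3 + 112·x^4 + 96·x^5)·Dx^3  (order 3).
h: a_k = -2, 0, 1, -11/3, 5/4, 93/20, 21/8, -1255/56, …
ICs: h(0) = -2, h′(0) = 0, h′′(0) = 2.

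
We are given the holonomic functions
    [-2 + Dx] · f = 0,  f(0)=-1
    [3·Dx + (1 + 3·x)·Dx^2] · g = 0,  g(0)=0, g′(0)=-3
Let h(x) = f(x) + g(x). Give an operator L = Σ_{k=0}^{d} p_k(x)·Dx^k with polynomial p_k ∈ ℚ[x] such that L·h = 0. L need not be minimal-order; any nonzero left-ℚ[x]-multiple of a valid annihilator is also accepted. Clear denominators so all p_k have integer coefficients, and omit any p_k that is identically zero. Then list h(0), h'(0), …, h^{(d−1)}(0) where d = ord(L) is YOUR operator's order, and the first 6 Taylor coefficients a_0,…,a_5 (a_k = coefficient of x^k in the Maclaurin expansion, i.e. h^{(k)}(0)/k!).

L = (-48 - 36·x)·Dx + (14 - 24·x - 36·x^2)·Dx^2 + (5 + 21·x + 18·x^2)·Dx^3  (order 3).
h: a_k = -1, -5, 5/2, -31/3, 235/12, -733/15, …
ICs: h(0) = -1, h′(0) = -5, h′′(0) = 5.

f: a_k = -1, -2, -2, -4/3, -2/3, -4/15, …
g: a_k = 0, -3, 9/2, -9, 81/4, -243/5, …
f+g: L₀ = lclm(L_f,L_g), ord ≤ 1+2.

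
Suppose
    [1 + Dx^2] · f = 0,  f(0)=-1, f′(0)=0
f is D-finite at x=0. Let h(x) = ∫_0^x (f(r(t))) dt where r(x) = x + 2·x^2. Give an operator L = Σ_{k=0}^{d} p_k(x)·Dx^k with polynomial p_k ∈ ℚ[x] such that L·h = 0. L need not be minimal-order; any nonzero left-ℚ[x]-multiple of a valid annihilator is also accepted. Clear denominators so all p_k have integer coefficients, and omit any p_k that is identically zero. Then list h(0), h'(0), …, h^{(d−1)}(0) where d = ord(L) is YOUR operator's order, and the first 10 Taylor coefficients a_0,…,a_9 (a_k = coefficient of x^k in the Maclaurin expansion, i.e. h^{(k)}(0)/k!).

f: a_k = -1, 0, 1/2, 0, -1/24, 0, 1/720, 0, -1/40320, 0, …
L₀ from L_f via x↦r, Dx↦r'^{-1}Dx.
h=∫h₀ ⇒ L = L₀·Dx.
L = (1 + 12·x + 48·x^2 + 64·x^3)·Dx - 4·Dx^2 + (1 + 4·x)·Dx^3  (order 3).
h: a_k = 0, -1, 0, 1/6, 1/2, 47/120, -1/18, -719/5040, -79/480, -23521/362880, …
ICs: h(0) = 0, h′(0) = -1, h′′(0) = 0.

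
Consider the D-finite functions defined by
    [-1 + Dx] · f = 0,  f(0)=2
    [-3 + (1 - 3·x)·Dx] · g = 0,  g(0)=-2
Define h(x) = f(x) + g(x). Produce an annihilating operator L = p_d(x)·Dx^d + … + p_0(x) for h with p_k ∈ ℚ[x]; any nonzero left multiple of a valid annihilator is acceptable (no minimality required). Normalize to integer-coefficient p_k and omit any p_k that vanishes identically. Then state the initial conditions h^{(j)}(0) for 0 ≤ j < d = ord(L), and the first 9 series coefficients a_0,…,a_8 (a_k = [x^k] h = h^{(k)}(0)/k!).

L = (15 + 9·x) + (-17 - 6·x + 9·x^2)·Dx + (2 - 3·x - 9·x^2)·Dx^2  (order 2).
h: a_k = 0, -4, -17, -161/3, -1943/12, -29159/60, -524879/360, -11022479/2520, -264539519/20160, …
ICs: h(0) = 0, h′(0) = -4.

f: a_k = 2, 2, 1, 1/3, 1/12, 1/60, 1/360, 1/2520, 1/20160, …
g: a_k = -2, -6, -18, -54, -162, -486, -1458, -4374, -13122, …
h₀=f+g: left-lcm gives L₀, ord ≤ 2.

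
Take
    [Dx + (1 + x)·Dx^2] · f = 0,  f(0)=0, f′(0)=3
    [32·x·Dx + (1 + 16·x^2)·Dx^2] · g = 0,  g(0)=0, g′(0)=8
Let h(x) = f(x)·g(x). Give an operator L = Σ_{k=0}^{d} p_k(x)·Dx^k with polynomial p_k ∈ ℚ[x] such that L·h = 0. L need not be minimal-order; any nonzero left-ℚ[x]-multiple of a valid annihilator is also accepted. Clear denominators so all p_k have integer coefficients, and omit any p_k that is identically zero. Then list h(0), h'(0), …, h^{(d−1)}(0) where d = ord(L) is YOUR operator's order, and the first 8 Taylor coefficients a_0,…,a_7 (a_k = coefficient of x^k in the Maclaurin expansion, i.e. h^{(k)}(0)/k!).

L = (4224 + 8384·x + 204800·x^2 + 531456·x^3 + 491520·x^4 + 212992·x^5 + 262144·x^7)·Dx + (4098 + 28864·x + 258368·x^2 + 1045504·x^3 + 1798144·x^4 + 1523712·x^5 + 573440·x^6 + 786432·x^7 + 917504·x^8)·Dx^2 + (132 + 8644·x + 37632·x^2 + 196032·x^3 + 614400·x^4 + 955392·x^5 + 786432·x^6 + 540672·x^7 + 786432·x^8 + 524288·x^9)·Dx^3 + (65 + 258·x + 2497·x^2 + 8576·x^3 + 30336·x^4 + 76800·x^5 + 118272·x^6 + 98304·x^7 + 98304·x^8 + 131072·x^9 + 65536·x^10)·Dx^4  (order 4).
h: a_k = 0, 0, 24, -12, -120, 58, 17864/15, -2932/5, …
ICs: h(0) = 0, h′(0) = 0, h′′(0) = 48, h′′′(0) = -72.

f: a_k = 0, 3, -3/2, 1, -3/4, 3/5, -1/2, 3/7, …
g: a_k = 0, 8, 0, -128/3, 0, 2048/5, 0, -32768/7, …
L₀ := L_f ⊗_s L_g (sym. prod.), ord ≤ 4.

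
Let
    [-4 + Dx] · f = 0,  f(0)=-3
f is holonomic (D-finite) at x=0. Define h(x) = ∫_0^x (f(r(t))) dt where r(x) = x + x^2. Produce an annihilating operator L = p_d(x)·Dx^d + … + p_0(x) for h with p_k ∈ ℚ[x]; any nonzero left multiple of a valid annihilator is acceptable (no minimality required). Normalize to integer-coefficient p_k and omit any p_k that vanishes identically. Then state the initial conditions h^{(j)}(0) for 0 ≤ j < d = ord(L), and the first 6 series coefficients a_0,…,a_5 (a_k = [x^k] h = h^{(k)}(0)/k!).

f: a_k = -3, -12, -24, -32, -32, -128/5, …
f∘r: x↦r, Dx↦Dx/r' in L_f ⇒ L₀.
h=∫h₀ ⇒ L = L₀·Dx.
L = (-4 - 8·x)·Dx + Dx^2  (order 2).
h: a_k = 0, -3, -6, -12, -20, -152/5, …
ICs: h(0) = 0, h′(0) = -3.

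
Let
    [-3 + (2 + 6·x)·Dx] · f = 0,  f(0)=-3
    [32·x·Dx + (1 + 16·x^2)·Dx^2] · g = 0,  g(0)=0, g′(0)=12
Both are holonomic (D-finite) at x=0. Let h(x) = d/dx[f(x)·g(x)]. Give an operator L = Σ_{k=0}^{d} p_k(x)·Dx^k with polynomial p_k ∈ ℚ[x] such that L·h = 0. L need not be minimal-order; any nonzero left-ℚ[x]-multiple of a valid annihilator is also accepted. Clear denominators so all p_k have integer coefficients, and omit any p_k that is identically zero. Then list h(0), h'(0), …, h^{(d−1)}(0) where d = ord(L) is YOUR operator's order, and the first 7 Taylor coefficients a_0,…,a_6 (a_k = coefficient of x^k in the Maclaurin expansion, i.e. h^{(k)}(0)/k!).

f: a_k = -3, -9/2, 27/8, -81/16, 1215/128, -5103/256, 45927/1024, …
g: a_k = 0, 12, 0, -64, 0, 3072/5, 0, …
Sym-product of L_f,L_g gives L₀ (≤ ord 2).
h₀' ⇒ L via d/dx closure of L₀.
L = (303 + 5760·x - 7200·x^2 - 55296·x^3 - 20736·x^4) + (364 + 3780·x + 4992·x^2 - 64512·x^3 - 193536·x^4 - 82944·x^5)·Dx + (36 - 40·x - 828·x^2 - 4096·x^3 - 24192·x^4 - 55296·x^5 - 27648·x^6)·Dx^2  (order 2).
h: a_k = -36, -108, 1395/2, 909, -311247/32, -2572803/160, 206702271/1280, …
ICs: h(0) = -36, h′(0) = -108.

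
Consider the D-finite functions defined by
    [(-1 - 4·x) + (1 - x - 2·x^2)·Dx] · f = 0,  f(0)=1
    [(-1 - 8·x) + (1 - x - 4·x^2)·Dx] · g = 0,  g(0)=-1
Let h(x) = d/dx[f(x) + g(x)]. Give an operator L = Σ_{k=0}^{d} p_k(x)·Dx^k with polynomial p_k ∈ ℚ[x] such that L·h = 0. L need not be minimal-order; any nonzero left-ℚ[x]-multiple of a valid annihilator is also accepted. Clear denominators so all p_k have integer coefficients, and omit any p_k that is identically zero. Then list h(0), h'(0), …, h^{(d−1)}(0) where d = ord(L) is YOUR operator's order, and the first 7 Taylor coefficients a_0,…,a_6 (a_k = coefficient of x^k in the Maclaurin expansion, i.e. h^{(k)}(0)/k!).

f: a_k = 1, 1, 3, 5, 11, 21, 43, …
g: a_k = -1, -1, -5, -9, -29, -65, -181, …
f+g: L₀ = lclm(L_f,L_g), ord ≤ 1+1.
h=h₀': d/dx-closure on L₀ ⇒ L.
L = (-6 - 336·x - 480·x^2 - 1824·x^3 - 3864·x^4 - 6528·x^5 + 2304·x^6) + (6 + 66·x + 156·x^2 + 168·x^3 + 162·x^4 - 3768·x^5 - 3456·x^6 + 1536·x^7)·Dx + (-1 + 2·x - 13·x^2 - 28·x^3 + 222·x^4 + 134·x^5 - 612·x^6 - 320·x^7 + 192·x^8)·Dx^2  (order 2).
h: a_k = 0, -4, -12, -72, -220, -828, -2492, …
ICs: h(0) = 0, h′(0) = -4.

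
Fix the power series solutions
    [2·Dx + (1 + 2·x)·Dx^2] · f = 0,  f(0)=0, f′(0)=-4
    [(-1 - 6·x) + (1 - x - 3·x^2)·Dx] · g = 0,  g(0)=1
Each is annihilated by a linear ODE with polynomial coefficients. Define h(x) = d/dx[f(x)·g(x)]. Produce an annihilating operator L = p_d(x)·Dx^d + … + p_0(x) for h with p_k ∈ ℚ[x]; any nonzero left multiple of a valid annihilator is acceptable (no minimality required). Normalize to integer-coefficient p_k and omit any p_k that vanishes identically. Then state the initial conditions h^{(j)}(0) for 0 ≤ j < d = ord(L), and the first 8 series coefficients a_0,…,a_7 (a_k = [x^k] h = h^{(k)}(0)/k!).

L = (26 + 108·x + 162·x^2) + (2 + 28·x + 117·x^2 + 126·x^3)·Dx + (-1 - 4·x + 2·x^2 + 21·x^3 + 18·x^4)·Dx^2  (order 2).
h: a_k = -4, 0, -52, -112/3, -1112/3, -2424/5, -11892/5, -145088/35, …
ICs: h(0) = -4, h′(0) = 0.

f: a_k = 0, -4, 4, -16/3, 8, -64/5, 64/3, -256/7, …
g: a_k = 1, 1, 4, 7, 19, 40, 97, 217, …
Product ⇒ symmetric product L₀, ord ≤ 2.
Differentiate: ansatz ord ≤ ord L₀ ⇒ L.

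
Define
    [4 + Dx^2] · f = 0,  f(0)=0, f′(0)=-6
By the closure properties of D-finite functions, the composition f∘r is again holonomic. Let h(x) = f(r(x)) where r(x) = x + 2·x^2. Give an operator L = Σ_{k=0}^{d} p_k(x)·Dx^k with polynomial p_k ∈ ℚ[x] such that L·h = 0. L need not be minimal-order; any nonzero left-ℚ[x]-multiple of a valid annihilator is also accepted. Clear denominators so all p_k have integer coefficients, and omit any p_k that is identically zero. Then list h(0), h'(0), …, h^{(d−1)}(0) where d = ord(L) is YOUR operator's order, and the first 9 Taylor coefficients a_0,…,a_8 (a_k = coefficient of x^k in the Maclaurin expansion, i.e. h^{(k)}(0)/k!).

f: a_k = 0, -6, 0, 4, 0, -4/5, 0, 8/105, 0, …
f∘r: x↦r, Dx↦Dx/r' in L_f ⇒ L₀.
L = (4 + 48·x + 192·x^2 + 256·x^3) - 4·Dx + (1 + 4·x)·Dx^2  (order 2).
h: a_k = 0, -6, -12, 4, 24, 236/5, 24, -3352/105, -944/15, …
ICs: h(0) = 0, h′(0) = -6.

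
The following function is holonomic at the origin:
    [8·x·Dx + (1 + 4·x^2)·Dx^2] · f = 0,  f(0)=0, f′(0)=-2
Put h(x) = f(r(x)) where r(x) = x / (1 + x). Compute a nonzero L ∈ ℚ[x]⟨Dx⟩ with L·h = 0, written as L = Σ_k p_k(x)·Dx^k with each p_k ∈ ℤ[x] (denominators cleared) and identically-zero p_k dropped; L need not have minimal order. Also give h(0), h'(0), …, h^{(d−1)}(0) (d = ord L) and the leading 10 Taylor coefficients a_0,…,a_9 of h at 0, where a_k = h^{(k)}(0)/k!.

L = (2 + 10·x)·Dx + (1 + 2·x + 5·x^2)·Dx^2  (order 2).
h: a_k = 0, -2, 2, 2/3, -6, 38/5, 22/3, -278/7, 42, 718/9, …
ICs: h(0) = 0, h′(0) = -2.

f: a_k = 0, -2, 0, 8/3, 0, -32/5, 0, 128/7, 0, -512/9, …
Change of var in L_f (x↦r) gives L₀.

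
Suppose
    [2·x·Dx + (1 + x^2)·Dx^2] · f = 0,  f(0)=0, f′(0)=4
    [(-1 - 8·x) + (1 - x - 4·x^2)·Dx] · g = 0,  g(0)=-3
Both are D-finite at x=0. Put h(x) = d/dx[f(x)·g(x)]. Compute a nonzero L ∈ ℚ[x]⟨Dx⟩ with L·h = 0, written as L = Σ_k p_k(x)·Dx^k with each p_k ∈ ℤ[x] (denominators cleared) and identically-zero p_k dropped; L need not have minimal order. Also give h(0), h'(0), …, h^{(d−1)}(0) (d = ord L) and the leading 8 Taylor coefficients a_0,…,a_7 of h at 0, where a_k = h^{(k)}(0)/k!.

L = (86 + 318·x^2 + 96·x^3 + 576·x^4) + (13 + 106·x + 57·x^2 + 334·x^3 + 96·x^4 + 384·x^5)·Dx + (-4 + 3·x + x^2 + 19·x^3 + 53·x^4 + 16·x^5 + 48·x^6)·Dx^2  (order 2).
h: a_k = -12, -24, -168, -416, -1652, -22392/5, -14464, -1414528/35, …
ICs: h(0) = -12, h′(0) = -24.

f: a_k = 0, 4, 0, -4/3, 0, 4/5, 0, -4/7, …
g: a_k = -3, -3, -15, -27, -87, -195, -543, -1323, …
h₀=f·g: eliminate ⇒ L₀, order ≤ 2·1.
Derive L from L₀ (diff closure).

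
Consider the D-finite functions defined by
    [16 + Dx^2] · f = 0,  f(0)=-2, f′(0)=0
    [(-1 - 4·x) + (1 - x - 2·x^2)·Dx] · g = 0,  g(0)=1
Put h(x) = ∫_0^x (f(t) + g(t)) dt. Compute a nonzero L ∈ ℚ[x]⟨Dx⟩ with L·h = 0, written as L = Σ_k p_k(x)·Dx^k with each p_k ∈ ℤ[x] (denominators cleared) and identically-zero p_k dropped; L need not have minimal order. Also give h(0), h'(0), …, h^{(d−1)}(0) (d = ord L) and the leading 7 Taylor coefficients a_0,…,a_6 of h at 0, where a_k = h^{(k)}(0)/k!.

f: a_k = -2, 0, 16, 0, -64/3, 0, 512/45, …
g: a_k = 1, 1, 3, 5, 11, 21, 43, …
L₀ := lclm(L_f,L_g); ord L₀ ≤ 2+1.
h=∫h₀ ⇒ L = L₀·Dx.
L = (-368 - 1408·x + 256·x^2 - 512·x^3 - 2560·x^4 - 2048·x^5)·Dx + (176 - 336·x - 384·x^2 + 1024·x^3 + 384·x^4 - 1536·x^5 - 1024·x^6)·Dx^2 + (-23 - 88·x + 16·x^2 - 32·x^3 - 160·x^4 - 128·x^5)·Dx^3 + (11 - 21·x - 24·x^2 + 64·x^3 + 24·x^4 - 96·x^5 - 64·x^6)·Dx^4  (order 4).
h: a_k = 0, -1, 1/2, 19/3, 5/4, -31/15, 7/2, …
ICs: h(0) = 0, h′(0) = -1, h′′(0) = 1, h′′′(0) = 38.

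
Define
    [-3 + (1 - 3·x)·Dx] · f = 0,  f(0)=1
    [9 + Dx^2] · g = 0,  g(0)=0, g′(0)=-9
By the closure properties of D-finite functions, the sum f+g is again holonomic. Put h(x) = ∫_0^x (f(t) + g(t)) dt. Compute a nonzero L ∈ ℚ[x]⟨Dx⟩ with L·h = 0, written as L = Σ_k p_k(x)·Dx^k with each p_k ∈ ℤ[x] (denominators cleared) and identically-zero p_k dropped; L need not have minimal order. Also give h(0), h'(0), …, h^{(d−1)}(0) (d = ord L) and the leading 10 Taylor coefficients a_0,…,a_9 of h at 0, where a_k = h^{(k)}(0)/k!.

f: a_k = 1, 3, 9, 27, 81, 243, 729, 2187, 6561, 19683, …
g: a_k = 0, -9, 0, 27/2, 0, -243/40, 0, 729/560, 0, -729/4480, …
f+g: L₀ = lclm(L_f,L_g), ord ≤ 1+2.
∫: right-multiply L₀ by Dx.
L = (63 - 54·x + 81·x^2)·Dx + (-9 + 45·x - 81·x^2 + 81·x^3)·Dx^2 + (7 - 6·x + 9·x^2)·Dx^3 + (-1 + 5·x - 9·x^2 + 9·x^3)·Dx^4  (order 4).
h: a_k = 0, 1, -3, 3, 81/8, 81/5, 3159/80, 729/7, 1225449/4480, 729, …
ICs: h(0) = 0, h′(0) = 1, h′′(0) = -6, h′′′(0) = 18.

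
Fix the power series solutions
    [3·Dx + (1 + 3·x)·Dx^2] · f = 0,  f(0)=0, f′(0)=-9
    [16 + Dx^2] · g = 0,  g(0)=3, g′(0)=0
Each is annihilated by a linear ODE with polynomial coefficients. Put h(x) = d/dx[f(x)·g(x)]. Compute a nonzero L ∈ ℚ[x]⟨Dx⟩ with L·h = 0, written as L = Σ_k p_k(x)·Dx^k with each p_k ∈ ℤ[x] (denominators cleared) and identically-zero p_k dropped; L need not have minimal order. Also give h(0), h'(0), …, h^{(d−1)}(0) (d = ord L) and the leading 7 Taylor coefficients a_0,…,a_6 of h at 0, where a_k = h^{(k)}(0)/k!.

f: a_k = 0, -9, 27/2, -27, 243/4, -729/5, 729/2, …
g: a_k = 3, 0, -24, 0, 32, 0, -256/15, …
h₀=f·g: eliminate ⇒ L₀, order ≤ 2·2.
h=h₀': d/dx-closure on L₀ ⇒ L.
L = (-252256 - 1400832·x + 774144·x^2 + 36937728·x^3 + 133871616·x^4 + 191102976·x^5 + 95551488·x^6) + (-43296 + 45216·x + 2557440·x^2 + 11404800·x^3 + 19906560·x^4 + 11943936·x^5)·Dx + (-14630 - 16992·x + 831600·x^2 + 6110208·x^3 + 17853696·x^4 + 23887872·x^5 + 11943936·x^6)·Dx^2 + (-2706 + 2826·x + 159840·x^2 + 712800·x^3 + 1244160·x^4 + 746496·x^5)·Dx^3 + (71 + 4410·x + 48951·x^2 + 237600·x^3 + 592920·x^4 + 746496·x^5 + 373248·x^6)·Dx^4  (order 4).
h: a_k = -27, 81, 405, -567, -387, 405, -807/5, …
ICs: h(0) = -27, h′(0) = 81, h′′(0) = 810, h′′′(0) = -3402.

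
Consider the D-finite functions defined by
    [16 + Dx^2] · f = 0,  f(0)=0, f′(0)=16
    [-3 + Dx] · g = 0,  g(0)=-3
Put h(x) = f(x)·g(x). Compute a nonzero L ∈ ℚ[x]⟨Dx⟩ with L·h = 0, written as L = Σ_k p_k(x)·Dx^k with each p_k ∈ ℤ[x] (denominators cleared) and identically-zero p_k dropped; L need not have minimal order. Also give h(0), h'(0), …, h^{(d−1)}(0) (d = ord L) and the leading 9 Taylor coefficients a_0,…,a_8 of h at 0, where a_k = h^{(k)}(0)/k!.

f: a_k = 0, 16, 0, -128/3, 0, 512/15, 0, -4096/315, 0, …
g: a_k = -3, -9, -27/2, -27/2, -81/8, -243/40, -243/80, -729/560, -2187/4480, …
Sym-product of L_f,L_g gives L₀ (≤ ord 2).
L = 25 - 6·Dx + Dx^2  (order 2).
h: a_k = 0, -48, -144, -88, 168, 1558/5, 858/5, -4031/105, -527/5, …
ICs: h(0) = 0, h′(0) = -48.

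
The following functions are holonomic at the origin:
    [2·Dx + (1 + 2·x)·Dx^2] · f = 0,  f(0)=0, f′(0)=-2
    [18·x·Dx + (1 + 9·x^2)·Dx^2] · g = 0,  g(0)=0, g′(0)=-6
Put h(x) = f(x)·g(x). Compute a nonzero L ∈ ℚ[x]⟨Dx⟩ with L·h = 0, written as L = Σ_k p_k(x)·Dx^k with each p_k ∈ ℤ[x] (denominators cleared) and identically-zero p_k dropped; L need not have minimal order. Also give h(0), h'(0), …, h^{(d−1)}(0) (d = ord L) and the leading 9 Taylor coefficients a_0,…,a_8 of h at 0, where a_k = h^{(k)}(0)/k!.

f: a_k = 0, -2, 2, -8/3, 4, -32/5, 32/3, -128/7, 32, …
g: a_k = 0, -6, 0, 18, 0, -486/5, 0, 4374/7, 0, …
Product ⇒ symmetric product L₀, ord ≤ 4.
L = (792 + 3024·x + 22680·x^2 + 102384·x^3 + 174960·x^4 + 151632·x^5 + 104976·x^7)·Dx + (332 + 4752·x + 28908·x^2 + 127008·x^3 + 351216·x^4 + 542376·x^5 + 408240·x^6 + 157464·x^7 + 367416·x^8)·Dx^2 + (44 + 916·x + 6696·x^2 + 27252·x^3 + 85860·x^4 + 193428·x^5 + 279936·x^6 + 224532·x^7 + 157464·x^8 + 209952·x^9)·Dx^3 + (10 + 76·x + 418·x^2 + 1728·x^3 + 5391·x^4 + 12960·x^5 + 24948·x^6 + 34992·x^7 + 29889·x^8 + 26244·x^9 + 26244·x^10)·Dx^4  (order 4).
h: a_k = 0, 0, 12, -12, -20, 12, 924/5, -932/5, -996, …
ICs: h(0) = 0, h′(0) = 0, h′′(0) = 24, h′′′(0) = -72.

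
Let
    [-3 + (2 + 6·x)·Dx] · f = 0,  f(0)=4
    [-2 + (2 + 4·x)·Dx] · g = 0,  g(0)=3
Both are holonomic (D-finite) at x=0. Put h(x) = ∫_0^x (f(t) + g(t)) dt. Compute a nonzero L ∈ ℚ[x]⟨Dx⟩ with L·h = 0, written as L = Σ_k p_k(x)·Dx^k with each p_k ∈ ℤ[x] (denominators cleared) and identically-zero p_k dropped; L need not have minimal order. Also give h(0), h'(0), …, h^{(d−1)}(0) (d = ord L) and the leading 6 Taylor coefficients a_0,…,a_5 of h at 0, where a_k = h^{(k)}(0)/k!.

f: a_k = 4, 6, -9/2, 27/4, -405/32, 1701/64, …
g: a_k = 3, 3, -3/2, 3/2, -15/8, 21/8, …
f+g: L₀ = lclm(L_f,L_g), ord ≤ 1+1.
h=∫₀ˣh₀: take L = L₀·Dx.
L = -3·Dx + (5 + 12·x)·Dx^2 + (2 + 10·x + 12·x^2)·Dx^3  (order 3).
h: a_k = 0, 7, 9/2, -2, 33/16, -93/32, …
ICs: h(0) = 0, h′(0) = 7, h′′(0) = 9.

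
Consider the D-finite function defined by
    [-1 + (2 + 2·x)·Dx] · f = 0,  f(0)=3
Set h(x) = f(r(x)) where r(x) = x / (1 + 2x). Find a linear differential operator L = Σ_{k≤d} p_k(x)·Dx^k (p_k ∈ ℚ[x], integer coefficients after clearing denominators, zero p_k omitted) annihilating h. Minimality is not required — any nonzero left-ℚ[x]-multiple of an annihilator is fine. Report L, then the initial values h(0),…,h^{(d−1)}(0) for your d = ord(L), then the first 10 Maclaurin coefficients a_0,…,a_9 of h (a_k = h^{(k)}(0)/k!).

f: a_k = 3, 3/2, -3/8, 3/16, -15/128, 21/256, -63/1024, 99/2048, -1287/32768, 2145/65536, …
h₀=f(r): pull back L_f along r ⇒ L₀.
L = -1 + (2 + 10·x + 12·x^2)·Dx  (order 1).
h: a_k = 3, 3/2, -27/8, 123/16, -2271/128, 10629/256, -100935/1024, 486315/2048, -19021095/32768, 94339905/65536, …
ICs: h(0) = 3.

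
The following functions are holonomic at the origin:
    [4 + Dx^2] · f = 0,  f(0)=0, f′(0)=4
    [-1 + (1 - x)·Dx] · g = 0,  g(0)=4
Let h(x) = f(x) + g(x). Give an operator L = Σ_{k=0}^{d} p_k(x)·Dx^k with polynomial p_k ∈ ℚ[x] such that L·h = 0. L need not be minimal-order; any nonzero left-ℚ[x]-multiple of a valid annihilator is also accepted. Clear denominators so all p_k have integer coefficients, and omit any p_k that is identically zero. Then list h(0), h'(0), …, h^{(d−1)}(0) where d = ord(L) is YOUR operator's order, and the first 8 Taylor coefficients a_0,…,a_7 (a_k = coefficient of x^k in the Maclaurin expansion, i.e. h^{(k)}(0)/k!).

L = (-20 + 16·x - 8·x^2) + (12 - 28·x + 24·x^2 - 8·x^3)·Dx + (-5 + 4·x - 2·x^2)·Dx^2 + (3 - 7·x + 6·x^2 - 2·x^3)·Dx^3  (order 3).
h: a_k = 4, 8, 4, 4/3, 4, 68/15, 4, 1244/315, …
ICs: h(0) = 4, h′(0) = 8, h′′(0) = 8.

f: a_k = 0, 4, 0, -8/3, 0, 8/15, 0, -16/315, …
g: a_k = 4, 4, 4, 4, 4, 4, 4, 4, …
f+g: L₀ = lclm(L_f,L_g), ord ≤ 2+1.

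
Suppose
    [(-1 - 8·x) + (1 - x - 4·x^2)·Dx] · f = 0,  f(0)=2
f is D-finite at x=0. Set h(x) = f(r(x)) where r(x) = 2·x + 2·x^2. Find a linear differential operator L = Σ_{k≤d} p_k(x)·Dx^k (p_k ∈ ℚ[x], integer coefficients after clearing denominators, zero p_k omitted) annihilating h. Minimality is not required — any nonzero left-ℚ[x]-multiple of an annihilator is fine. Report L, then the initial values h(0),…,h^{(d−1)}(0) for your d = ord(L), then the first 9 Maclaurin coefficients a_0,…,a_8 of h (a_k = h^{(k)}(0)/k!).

f: a_k = 2, 2, 10, 18, 58, 130, 362, 882, 2330, …
f∘r: x↦r, Dx↦Dx/r' in L_f ⇒ L₀.
L = (2 + 36·x + 96·x^2 + 64·x^3) + (-1 + 2·x + 18·x^2 + 32·x^3 + 16·x^4)·Dx  (order 1).
h: a_k = 2, 4, 44, 224, 1400, 8304, 49680, 297216, 1776800, …
ICs: h(0) = 2.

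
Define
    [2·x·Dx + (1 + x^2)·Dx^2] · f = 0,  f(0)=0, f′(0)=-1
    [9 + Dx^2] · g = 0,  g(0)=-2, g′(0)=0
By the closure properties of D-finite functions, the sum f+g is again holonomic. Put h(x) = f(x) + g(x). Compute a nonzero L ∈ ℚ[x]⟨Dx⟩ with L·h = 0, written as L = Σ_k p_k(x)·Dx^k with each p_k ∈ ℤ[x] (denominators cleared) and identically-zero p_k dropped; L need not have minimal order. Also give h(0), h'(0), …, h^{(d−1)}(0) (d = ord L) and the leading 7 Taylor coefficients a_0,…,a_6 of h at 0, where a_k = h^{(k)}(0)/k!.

L = (-54·x + 540·x^3 + 162·x^5)·Dx + (63 + 279·x^2 + 297·x^4 + 81·x^6)·Dx^2 + (-6·x + 60·x^3 + 18·x^5)·Dx^3 + (7 + 31·x^2 + 33·x^4 + 9·x^6)·Dx^4  (order 4).
h: a_k = -2, -1, 9, 1/3, -27/4, -1/5, 81/40, …
ICs: h(0) = -2, h′(0) = -1, h′′(0) = 18, h′′′(0) = 2.

f: a_k = 0, -1, 0, 1/3, 0, -1/5, 0, …
g: a_k = -2, 0, 9, 0, -27/4, 0, 81/40, …
L₀ := lclm(L_f,L_g); ord L₀ ≤ 2+2.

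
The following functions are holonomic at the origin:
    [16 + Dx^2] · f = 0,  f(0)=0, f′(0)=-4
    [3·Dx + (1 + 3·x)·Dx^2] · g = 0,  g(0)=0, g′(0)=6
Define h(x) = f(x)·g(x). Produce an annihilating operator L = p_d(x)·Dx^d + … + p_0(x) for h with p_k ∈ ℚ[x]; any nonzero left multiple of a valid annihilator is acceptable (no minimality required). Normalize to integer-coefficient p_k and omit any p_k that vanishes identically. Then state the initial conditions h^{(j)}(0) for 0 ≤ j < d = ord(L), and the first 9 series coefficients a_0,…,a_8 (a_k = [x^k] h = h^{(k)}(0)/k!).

f: a_k = 0, -4, 0, 32/3, 0, -128/15, 0, 1024/315, 0, …
g: a_k = 0, 6, -9, 18, -81/2, 486/5, -243, 4374/7, -6561/4, …
Sym-product of L_f,L_g gives L₀ (≤ ord 4).
L = (2272 + 127488·x + 781056·x^2 + 1769472·x^3 + 1327104·x^4) + (4416 + 50112·x + 165888·x^2 + 165888·x^3)·Dx + (1022 + 19392·x + 102816·x^2 + 221184·x^3 + 165888·x^4)·Dx^2 + (276 + 3132·x + 10368·x^2 + 10368·x^3)·Dx^3 + (55 + 714·x + 3375·x^2 + 6912·x^3 + 5184·x^4)·Dx^4  (order 4).
h: a_k = 0, 0, -24, 36, -8, 66, -248, 3084/5, -167656/105, …
ICs: h(0) = 0, h′(0) = 0, h′′(0) = -48, h′′′(0) = 216.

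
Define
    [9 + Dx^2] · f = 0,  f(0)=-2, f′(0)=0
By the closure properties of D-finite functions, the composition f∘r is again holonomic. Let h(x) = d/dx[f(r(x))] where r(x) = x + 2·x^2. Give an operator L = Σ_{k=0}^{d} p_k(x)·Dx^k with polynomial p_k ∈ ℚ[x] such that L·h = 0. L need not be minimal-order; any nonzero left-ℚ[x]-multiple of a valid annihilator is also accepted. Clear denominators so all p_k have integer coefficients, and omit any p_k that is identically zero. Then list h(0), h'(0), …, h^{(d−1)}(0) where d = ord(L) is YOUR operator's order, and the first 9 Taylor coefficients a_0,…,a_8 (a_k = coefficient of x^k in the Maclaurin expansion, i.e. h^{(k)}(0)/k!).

L = (57 + 144·x + 864·x^2 + 2304·x^3 + 2304·x^4) + (-12 - 48·x)·Dx + (1 + 8·x + 16·x^2)·Dx^2  (order 2).
h: a_k = 0, 18, 108, 117, -270, -19197/20, -13419/10, 29511/280, 401679/140, …
ICs: h(0) = 0, h′(0) = 18.

f: a_k = -2, 0, 9, 0, -27/4, 0, 81/40, 0, -729/2240, …
L₀ from L_f via x↦r, Dx↦r'^{-1}Dx.
Derive L from L₀ (diff closure).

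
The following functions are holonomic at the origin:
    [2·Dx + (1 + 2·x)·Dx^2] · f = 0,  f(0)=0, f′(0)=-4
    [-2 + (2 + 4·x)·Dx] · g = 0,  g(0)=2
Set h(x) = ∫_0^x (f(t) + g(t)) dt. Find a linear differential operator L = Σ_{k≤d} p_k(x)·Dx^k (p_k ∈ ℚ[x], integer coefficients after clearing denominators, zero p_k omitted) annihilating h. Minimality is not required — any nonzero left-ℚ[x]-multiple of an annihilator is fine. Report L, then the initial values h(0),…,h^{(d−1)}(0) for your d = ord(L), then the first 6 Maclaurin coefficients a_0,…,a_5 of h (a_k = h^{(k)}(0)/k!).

f: a_k = 0, -4, 4, -16/3, 8, -64/5, …
g: a_k = 2, 2, -1, 1, -5/4, 7/4, …
Sum ⇒ L₀ = lclm(L_f,L_g) in ℚ(x)⟨Dx⟩.
∫: right-multiply L₀ by Dx.
L = 2·Dx^2 + (5 + 10·x)·Dx^3 + (1 + 4·x + 4·x^2)·Dx^4  (order 4).
h: a_k = 0, 2, -1, 1, -13/12, 27/20, …
ICs: h(0) = 0, h′(0) = 2, h′′(0) = -2, h′′′(0) = 6.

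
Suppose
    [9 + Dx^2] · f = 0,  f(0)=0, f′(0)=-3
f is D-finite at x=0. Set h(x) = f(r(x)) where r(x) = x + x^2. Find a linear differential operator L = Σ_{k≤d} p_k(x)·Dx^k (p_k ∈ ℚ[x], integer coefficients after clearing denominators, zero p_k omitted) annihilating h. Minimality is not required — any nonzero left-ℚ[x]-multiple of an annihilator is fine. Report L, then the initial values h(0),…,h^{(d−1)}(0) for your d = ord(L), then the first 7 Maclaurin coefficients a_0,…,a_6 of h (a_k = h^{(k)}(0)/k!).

L = (9 + 54·x + 108·x^2 + 72·x^3) - 2·Dx + (1 + 2·x)·Dx^2  (order 2).
h: a_k = 0, -3, -3, 9/2, 27/2, 459/40, -45/8, …
ICs: h(0) = 0, h′(0) = -3.

f: a_k = 0, -3, 0, 9/2, 0, -81/40, 0, …
Substitute x→r, Dx→(1/r')Dx; clear ⇒ L₀.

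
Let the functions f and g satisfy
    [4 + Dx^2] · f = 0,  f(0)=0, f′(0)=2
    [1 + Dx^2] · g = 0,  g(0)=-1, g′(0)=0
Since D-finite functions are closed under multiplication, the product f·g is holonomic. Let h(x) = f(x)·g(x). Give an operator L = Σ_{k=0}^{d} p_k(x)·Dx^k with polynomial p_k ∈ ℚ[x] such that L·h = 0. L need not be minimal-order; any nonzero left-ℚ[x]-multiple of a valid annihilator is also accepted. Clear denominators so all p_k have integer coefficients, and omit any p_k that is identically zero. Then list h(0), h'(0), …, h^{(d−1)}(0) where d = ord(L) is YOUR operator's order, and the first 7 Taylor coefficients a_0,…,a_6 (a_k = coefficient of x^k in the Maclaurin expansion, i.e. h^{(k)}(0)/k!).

L = 9 + 10·Dx^2 + Dx^4  (order 4).
h: a_k = 0, -2, 0, 7/3, 0, -61/60, 0, …
ICs: h(0) = 0, h′(0) = -2, h′′(0) = 0, h′′′(0) = 14.

f: a_k = 0, 2, 0, -4/3, 0, 4/15, 0, …
g: a_k = -1, 0, 1/2, 0, -1/24, 0, 1/720, …
Product ⇒ symmetric product L₀, ord ≤ 4.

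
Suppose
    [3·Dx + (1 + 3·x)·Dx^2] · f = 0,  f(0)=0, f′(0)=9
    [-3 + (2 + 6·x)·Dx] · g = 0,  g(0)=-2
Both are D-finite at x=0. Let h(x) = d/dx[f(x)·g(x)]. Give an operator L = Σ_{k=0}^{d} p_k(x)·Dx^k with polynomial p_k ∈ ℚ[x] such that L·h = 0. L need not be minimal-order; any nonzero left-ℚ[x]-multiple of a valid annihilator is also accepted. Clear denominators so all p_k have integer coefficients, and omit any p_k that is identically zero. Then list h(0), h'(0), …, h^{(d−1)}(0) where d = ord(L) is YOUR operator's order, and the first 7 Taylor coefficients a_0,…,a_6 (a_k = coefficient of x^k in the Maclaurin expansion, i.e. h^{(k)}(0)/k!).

L = 9 + (24 + 72·x)·Dx + (4 + 24·x + 36·x^2)·Dx^2  (order 2).
h: a_k = -18, 0, 81/4, -81, 17253/64, -67797/80, 6655041/2560, …
ICs: h(0) = -18, h′(0) = 0.

f: a_k = 0, 9, -27/2, 27, -243/4, 729/5, -729/2, …
g: a_k = -2, -3, 9/4, -27/8, 405/64, -1701/128, 15309/512, …
h₀=f·g: eliminate ⇒ L₀, order ≤ 2·1.
Derive L from L₀ (diff closure).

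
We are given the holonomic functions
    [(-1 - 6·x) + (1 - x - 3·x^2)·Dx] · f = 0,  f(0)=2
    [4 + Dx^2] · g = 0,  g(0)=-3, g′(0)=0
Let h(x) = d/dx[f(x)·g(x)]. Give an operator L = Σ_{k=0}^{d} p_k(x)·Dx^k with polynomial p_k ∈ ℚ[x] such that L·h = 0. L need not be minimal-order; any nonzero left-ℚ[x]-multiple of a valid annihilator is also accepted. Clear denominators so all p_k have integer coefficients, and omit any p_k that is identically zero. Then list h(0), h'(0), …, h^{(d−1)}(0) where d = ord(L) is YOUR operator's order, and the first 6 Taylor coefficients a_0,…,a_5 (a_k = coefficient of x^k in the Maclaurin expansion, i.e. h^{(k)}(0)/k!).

f: a_k = 2, 2, 8, 14, 38, 80, …
g: a_k = -3, 0, 6, 0, -2, 0, …
Product ⇒ symmetric product L₀, ord ≤ 2.
h=h₀': d/dx-closure on L₀ ⇒ L.
L = (10 - 16·x - 40·x^2 + 48·x^3 + 72·x^4) + (5 + 34·x + 36·x^2 + 72·x^3)·Dx + (-1 - x - x^2 + 12·x^3 + 18·x^4)·Dx^2  (order 2).
h: a_k = -6, -24, -90, -280, -800, -11084/5, …
ICs: h(0) = -6, h′(0) = -24.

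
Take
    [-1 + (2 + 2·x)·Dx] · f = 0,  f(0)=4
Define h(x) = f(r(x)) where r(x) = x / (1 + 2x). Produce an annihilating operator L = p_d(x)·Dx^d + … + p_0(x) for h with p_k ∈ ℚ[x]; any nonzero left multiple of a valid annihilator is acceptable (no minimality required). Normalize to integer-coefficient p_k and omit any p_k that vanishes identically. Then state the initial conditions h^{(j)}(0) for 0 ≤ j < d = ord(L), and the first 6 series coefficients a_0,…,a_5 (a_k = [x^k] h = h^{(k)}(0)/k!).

f: a_k = 4, 2, -1/2, 1/4, -5/32, 7/64, …
h₀=f(r): pull back L_f along r ⇒ L₀.
L = -1 + (2 + 10·x + 12·x^2)·Dx  (order 1).
h: a_k = 4, 2, -9/2, 41/4, -757/32, 3543/64, …
ICs: h(0) = 4.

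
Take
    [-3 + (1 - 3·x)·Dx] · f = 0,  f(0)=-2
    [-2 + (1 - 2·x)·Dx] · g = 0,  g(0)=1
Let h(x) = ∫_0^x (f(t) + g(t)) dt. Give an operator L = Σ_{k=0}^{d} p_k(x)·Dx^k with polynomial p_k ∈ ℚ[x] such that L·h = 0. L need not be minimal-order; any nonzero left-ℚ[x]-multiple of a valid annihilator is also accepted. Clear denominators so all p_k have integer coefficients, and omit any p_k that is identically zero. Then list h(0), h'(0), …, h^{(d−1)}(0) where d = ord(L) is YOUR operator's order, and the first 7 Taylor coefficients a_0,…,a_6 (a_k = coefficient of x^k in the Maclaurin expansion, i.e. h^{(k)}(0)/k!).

L = -12·Dx + (10 - 24·x)·Dx^2 + (-1 + 5·x - 6·x^2)·Dx^3  (order 3).
h: a_k = 0, -1, -2, -14/3, -23/2, -146/5, -227/3, …
ICs: h(0) = 0, h′(0) = -1, h′′(0) = -4.

f: a_k = -2, -6, -18, -54, -162, -486, -1458, …
g: a_k = 1, 2, 4, 8, 16, 32, 64, …
Weyl lclm of L_f,L_g ⇒ L₀ (ord ≤ 2).
∫: right-multiply L₀ by Dx.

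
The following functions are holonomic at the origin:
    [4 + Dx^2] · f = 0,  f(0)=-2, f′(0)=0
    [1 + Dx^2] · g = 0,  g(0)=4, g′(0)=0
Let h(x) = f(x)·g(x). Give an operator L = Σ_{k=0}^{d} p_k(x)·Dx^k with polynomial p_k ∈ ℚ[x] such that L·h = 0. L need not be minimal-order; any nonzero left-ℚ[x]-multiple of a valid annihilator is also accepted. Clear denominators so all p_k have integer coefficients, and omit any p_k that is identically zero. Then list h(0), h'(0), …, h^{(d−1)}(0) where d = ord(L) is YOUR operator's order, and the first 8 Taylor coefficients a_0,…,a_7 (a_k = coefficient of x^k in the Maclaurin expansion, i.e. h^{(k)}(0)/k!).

L = 9 + 10·Dx^2 + Dx^4  (order 4).
h: a_k = -8, 0, 20, 0, -41/3, 0, 73/18, 0, …
ICs: h(0) = -8, h′(0) = 0, h′′(0) = 40, h′′′(0) = 0.

f: a_k = -2, 0, 4, 0, -4/3, 0, 8/45, 0, …
g: a_k = 4, 0, -2, 0, 1/6, 0, -1/180, 0, …
L₀ := L_f ⊗_s L_g (sym. prod.), ord ≤ 4.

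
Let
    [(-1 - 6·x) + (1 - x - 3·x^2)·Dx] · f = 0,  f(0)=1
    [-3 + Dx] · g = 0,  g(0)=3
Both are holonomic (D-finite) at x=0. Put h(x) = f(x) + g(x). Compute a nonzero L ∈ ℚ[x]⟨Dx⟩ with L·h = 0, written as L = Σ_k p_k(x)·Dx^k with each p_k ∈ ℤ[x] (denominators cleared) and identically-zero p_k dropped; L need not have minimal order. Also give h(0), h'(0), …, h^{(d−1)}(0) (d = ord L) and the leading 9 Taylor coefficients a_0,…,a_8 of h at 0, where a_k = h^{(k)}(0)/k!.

L = (-15 - 9·x - 243·x^2 - 162·x^3) + (-1 + 36·x + 99·x^2 - 54·x^3 - 81·x^4)·Dx + (2 - 11·x - 6·x^2 + 36·x^3 + 27·x^4)·Dx^2  (order 2).
h: a_k = 4, 10, 35/2, 41/2, 233/8, 1843/40, 8003/80, 122249/560, 2278027/4480, …
ICs: h(0) = 4, h′(0) = 10.

f: a_k = 1, 1, 4, 7, 19, 40, 97, 217, 508, …
g: a_k = 3, 9, 27/2, 27/2, 81/8, 243/40, 243/80, 729/560, 2187/4480, …
f+g: L₀ = lclm(L_f,L_g), ord ≤ 1+1.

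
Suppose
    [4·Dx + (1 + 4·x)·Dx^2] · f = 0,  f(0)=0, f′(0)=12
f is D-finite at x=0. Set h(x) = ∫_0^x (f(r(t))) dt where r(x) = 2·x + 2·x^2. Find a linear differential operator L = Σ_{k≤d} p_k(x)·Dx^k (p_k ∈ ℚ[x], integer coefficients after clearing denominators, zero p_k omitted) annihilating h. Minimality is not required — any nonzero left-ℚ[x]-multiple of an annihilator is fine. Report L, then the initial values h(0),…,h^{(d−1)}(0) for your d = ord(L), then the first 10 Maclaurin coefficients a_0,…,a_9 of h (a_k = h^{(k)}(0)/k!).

f: a_k = 0, 12, -24, 64, -192, 3072/5, -2048, 49152/7, -24576, 262144/3, …
L₀ from L_f via x↦r, Dx↦r'^{-1}Dx.
∫: right-multiply L₀ by Dx.
L = (6 + 16·x + 16·x^2)·Dx^2 + (1 + 10·x + 24·x^2 + 16·x^3)·Dx^3  (order 3).
h: a_k = 0, 0, 12, -24, 80, -1632/5, 7424/5, -50688/7, 259584/7, -590848/3, …
ICs: h(0) = 0, h′(0) = 0, h′′(0) = 24.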